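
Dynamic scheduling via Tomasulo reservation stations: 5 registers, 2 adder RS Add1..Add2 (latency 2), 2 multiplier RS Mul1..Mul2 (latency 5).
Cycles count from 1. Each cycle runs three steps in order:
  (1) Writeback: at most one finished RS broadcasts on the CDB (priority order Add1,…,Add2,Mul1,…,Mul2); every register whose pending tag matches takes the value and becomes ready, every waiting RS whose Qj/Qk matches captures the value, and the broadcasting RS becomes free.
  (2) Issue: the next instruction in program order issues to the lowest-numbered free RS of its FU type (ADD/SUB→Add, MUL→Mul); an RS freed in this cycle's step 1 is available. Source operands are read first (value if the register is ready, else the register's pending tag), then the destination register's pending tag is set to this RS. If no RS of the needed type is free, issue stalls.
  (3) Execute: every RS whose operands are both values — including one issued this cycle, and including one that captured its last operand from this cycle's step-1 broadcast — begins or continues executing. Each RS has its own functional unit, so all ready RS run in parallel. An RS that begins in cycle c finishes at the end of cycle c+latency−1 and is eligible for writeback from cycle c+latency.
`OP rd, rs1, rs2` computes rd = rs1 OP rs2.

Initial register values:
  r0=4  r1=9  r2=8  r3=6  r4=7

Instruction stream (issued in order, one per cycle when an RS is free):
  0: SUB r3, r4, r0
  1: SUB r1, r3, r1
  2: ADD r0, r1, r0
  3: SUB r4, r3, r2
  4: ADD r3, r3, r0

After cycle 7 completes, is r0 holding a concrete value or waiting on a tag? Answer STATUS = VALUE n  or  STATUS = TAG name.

cycle 1: issue SUB r3<-Add1 // r0:4,r1:9,r2:8,r3:Add1,r4:7
cycle 2: issue SUB r1<-Add2 // r0:4,r1:Add2,r2:8,r3:Add1,r4:7
cycle 3: CDB Add1=3; issue ADD r0<-Add1 // r0:Add1,r1:Add2,r2:8,r3:3,r4:7
cycle 4: stall // r0:Add1,r1:Add2,r2:8,r3:3,r4:7
cycle 5: CDB Add2=-6; issue SUB r4<-Add2 // r0:Add1,r1:-6,r2:8,r3:3,r4:Add2
cycle 6: stall // r0:Add1,r1:-6,r2:8,r3:3,r4:Add2
cycle 7: CDB Add1=-2; issue ADD r3<-Add1 // r0:-2,r1:-6,r2:8,r3:Add1,r4:Add2

STATUS = VALUE -2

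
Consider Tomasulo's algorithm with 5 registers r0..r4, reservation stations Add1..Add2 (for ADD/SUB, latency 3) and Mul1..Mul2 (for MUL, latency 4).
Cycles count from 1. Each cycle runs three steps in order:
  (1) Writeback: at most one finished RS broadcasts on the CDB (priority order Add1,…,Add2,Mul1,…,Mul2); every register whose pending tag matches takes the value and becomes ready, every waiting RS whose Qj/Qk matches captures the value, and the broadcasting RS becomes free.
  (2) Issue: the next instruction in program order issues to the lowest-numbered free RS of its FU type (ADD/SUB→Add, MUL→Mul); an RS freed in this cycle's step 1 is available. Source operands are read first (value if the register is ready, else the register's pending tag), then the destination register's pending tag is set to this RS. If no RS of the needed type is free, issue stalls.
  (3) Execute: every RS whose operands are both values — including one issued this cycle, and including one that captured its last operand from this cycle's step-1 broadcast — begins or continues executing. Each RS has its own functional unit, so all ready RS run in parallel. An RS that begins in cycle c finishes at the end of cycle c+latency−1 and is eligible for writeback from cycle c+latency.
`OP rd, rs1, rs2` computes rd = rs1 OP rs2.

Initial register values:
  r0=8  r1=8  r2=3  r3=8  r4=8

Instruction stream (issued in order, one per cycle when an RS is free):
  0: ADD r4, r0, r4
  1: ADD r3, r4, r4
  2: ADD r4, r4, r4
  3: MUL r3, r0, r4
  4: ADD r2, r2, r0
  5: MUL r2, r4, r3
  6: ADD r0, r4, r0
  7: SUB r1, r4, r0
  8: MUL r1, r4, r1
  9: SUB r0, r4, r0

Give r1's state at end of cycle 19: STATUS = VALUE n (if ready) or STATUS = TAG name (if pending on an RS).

STATUS = VALUE -256

cycle 1: issue ADD r4<-Add1 // r0:8,r1:8,r2:3,r3:8,r4:Add1
cycle 2: issue ADD r3<-Add2 // r0:8,r1:8,r2:3,r3:Add2,r4:Add1
cycle 3: stall // r0:8,r1:8,r2:3,r3:Add2,r4:Add1
cycle 4: CDB Add1=16; issue ADD r4<-Add1 // r0:8,r1:8,r2:3,r3:Add2,r4:Add1
cycle 5: issue MUL r3<-Mul1 // r0:8,r1:8,r2:3,r3:Mul1,r4:Add1
cycle 6: stall // r0:8,r1:8,r2:3,r3:Mul1,r4:Add1
cycle 7: CDB Add1=32; issue ADD r2<-Add1 // r0:8,r1:8,r2:Add1,r3:Mul1,r4:32
cycle 8: CDB Add2=32; issue MUL r2<-Mul2 // r0:8,r1:8,r2:Mul2,r3:Mul1,r4:32
cycle 9: issue ADD r0<-Add2 // r0:Add2,r1:8,r2:Mul2,r3:Mul1,r4:32
cycle 10: CDB Add1=11; issue SUB r1<-Add1 // r0:Add2,r1:Add1,r2:Mul2,r3:Mul1,r4:32
cycle 11: CDB Mul1=256; issue MUL r1<-Mul1 // r0:Add2,r1:Mul1,r2:Mul2,r3:256,r4:32
cycle 12: CDB Add2=40; issue SUB r0<-Add2 // r0:Add2,r1:Mul1,r2:Mul2,r3:256,r4:32
cycle 13: - // r0:Add2,r1:Mul1,r2:Mul2,r3:256,r4:32
cycle 14: - // r0:Add2,r1:Mul1,r2:Mul2,r3:256,r4:32
cycle 15: CDB Add1=-8 // r0:Add2,r1:Mul1,r2:Mul2,r3:256,r4:32
cycle 16: CDB Add2=-8 // r0:-8,r1:Mul1,r2:Mul2,r3:256,r4:32
cycle 17: CDB Mul2=8192 // r0:-8,r1:Mul1,r2:8192,r3:256,r4:32
cycle 18: - // r0:-8,r1:Mul1,r2:8192,r3:256,r4:32
cycle 19: CDB Mul1=-256 // r0:-8,r1:-256,r2:8192,r3:256,r4:32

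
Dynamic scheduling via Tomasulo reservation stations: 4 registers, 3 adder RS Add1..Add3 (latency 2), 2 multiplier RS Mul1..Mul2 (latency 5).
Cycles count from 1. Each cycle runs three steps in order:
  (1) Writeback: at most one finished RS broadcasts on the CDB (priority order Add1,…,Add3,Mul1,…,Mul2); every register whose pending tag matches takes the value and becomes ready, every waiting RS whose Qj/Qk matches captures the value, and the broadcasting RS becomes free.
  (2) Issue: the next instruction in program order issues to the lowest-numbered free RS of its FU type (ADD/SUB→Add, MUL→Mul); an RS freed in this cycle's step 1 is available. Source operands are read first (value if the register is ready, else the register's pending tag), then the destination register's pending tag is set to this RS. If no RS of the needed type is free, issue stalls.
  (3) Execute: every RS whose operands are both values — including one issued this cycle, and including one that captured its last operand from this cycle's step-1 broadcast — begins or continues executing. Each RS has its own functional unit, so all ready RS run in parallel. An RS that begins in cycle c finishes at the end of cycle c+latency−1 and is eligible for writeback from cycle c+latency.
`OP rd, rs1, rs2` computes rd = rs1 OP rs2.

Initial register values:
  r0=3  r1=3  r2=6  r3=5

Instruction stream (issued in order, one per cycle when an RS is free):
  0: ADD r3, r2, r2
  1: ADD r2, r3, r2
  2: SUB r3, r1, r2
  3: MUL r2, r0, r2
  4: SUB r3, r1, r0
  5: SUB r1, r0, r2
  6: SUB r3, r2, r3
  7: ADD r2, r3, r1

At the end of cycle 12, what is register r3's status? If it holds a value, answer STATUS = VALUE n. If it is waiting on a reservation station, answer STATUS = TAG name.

STATUS = VALUE 54

cycle 1: issue ADD r3<-Add1 // r0:3,r1:3,r2:6,r3:Add1
cycle 2: issue ADD r2<-Add2 // r0:3,r1:3,r2:Add2,r3:Add1
cycle 3: CDB Add1=12; issue SUB r3<-Add1 // r0:3,r1:3,r2:Add2,r3:Add1
cycle 4: issue MUL r2<-Mul1 // r0:3,r1:3,r2:Mul1,r3:Add1
cycle 5: CDB Add2=18; issue SUB r3<-Add2 // r0:3,r1:3,r2:Mul1,r3:Add2
cycle 6: issue SUB r1<-Add3 // r0:3,r1:Add3,r2:Mul1,r3:Add2
cycle 7: CDB Add1=-15; issue SUB r3<-Add1 // r0:3,r1:Add3,r2:Mul1,r3:Add1
cycle 8: CDB Add2=0; issue ADD r2<-Add2 // r0:3,r1:Add3,r2:Add2,r3:Add1
cycle 9: - // r0:3,r1:Add3,r2:Add2,r3:Add1
cycle 10: CDB Mul1=54 // r0:3,r1:Add3,r2:Add2,r3:Add1
cycle 11: - // r0:3,r1:Add3,r2:Add2,r3:Add1
cycle 12: CDB Add1=54 // r0:3,r1:Add3,r2:Add2,r3:54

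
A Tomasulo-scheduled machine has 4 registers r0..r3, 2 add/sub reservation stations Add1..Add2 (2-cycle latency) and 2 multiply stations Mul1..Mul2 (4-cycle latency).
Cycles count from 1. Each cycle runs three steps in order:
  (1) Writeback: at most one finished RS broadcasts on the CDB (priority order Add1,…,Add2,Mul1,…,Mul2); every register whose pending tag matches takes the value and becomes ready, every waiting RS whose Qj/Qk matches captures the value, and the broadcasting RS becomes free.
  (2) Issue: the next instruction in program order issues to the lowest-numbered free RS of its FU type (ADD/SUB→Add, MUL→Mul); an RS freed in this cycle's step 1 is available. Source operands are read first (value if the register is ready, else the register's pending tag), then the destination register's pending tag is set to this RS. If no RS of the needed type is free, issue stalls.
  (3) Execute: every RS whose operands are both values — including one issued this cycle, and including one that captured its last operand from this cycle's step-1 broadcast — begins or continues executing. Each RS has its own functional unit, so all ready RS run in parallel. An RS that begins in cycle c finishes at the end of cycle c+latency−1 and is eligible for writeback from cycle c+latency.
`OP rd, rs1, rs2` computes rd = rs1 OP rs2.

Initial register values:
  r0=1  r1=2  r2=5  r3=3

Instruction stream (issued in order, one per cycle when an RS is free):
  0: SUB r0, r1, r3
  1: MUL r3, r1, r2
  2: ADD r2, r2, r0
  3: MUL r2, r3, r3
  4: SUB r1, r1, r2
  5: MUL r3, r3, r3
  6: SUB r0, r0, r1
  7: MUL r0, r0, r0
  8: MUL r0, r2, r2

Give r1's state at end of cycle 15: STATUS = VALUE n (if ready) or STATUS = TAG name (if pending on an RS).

STATUS = VALUE -98

c1: issue SUB r0<-Add1 | r0:Add1,r1:2,r2:5,r3:3
c2: issue MUL r3<-Mul1 | r0:Add1,r1:2,r2:5,r3:Mul1
c3: CDB Add1=-1; issue ADD r2<-Add1 | r0:-1,r1:2,r2:Add1,r3:Mul1
c4: issue MUL r2<-Mul2 | r0:-1,r1:2,r2:Mul2,r3:Mul1
c5: CDB Add1=4; issue SUB r1<-Add1 | r0:-1,r1:Add1,r2:Mul2,r3:Mul1
c6: CDB Mul1=10; issue MUL r3<-Mul1 | r0:-1,r1:Add1,r2:Mul2,r3:Mul1
c7: issue SUB r0<-Add2 | r0:Add2,r1:Add1,r2:Mul2,r3:Mul1
c8: stall | r0:Add2,r1:Add1,r2:Mul2,r3:Mul1
c9: stall | r0:Add2,r1:Add1,r2:Mul2,r3:Mul1
c10: CDB Mul1=100; issue MUL r0<-Mul1 | r0:Mul1,r1:Add1,r2:Mul2,r3:100
c11: CDB Mul2=100; issue MUL r0<-Mul2 | r0:Mul2,r1:Add1,r2:100,r3:100
c12: - | r0:Mul2,r1:Add1,r2:100,r3:100
c13: CDB Add1=-98 | r0:Mul2,r1:-98,r2:100,r3:100
c14: - | r0:Mul2,r1:-98,r2:100,r3:100
c15: CDB Add2=97 | r0:Mul2,r1:-98,r2:100,r3:100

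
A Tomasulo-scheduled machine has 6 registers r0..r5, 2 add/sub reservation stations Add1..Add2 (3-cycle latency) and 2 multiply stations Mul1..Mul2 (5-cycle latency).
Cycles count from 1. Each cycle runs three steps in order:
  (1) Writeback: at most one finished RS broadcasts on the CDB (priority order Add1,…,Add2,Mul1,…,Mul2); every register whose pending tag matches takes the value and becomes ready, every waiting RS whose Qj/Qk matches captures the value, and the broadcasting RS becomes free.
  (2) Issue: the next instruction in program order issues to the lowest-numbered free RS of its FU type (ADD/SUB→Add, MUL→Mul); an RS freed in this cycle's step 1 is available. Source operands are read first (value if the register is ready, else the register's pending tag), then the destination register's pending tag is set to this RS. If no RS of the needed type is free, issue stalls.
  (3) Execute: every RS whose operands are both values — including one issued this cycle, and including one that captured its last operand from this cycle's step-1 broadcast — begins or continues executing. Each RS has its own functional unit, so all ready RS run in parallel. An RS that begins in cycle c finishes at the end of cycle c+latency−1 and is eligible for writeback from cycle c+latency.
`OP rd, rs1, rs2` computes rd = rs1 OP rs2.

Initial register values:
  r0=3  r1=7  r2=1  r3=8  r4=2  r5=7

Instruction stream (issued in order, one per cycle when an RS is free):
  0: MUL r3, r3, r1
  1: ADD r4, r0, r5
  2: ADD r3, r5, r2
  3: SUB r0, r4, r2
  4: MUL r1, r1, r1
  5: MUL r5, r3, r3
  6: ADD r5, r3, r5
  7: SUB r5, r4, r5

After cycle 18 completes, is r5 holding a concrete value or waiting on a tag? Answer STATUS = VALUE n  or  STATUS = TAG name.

c1: issue MUL r3<-Mul1 | r0:3,r1:7,r2:1,r3:Mul1,r4:2,r5:7
c2: issue ADD r4<-Add1 | r0:3,r1:7,r2:1,r3:Mul1,r4:Add1,r5:7
c3: issue ADD r3<-Add2 | r0:3,r1:7,r2:1,r3:Add2,r4:Add1,r5:7
c4: stall | r0:3,r1:7,r2:1,r3:Add2,r4:Add1,r5:7
c5: CDB Add1=10; issue SUB r0<-Add1 | r0:Add1,r1:7,r2:1,r3:Add2,r4:10,r5:7
c6: CDB Add2=8; issue MUL r1<-Mul2 | r0:Add1,r1:Mul2,r2:1,r3:8,r4:10,r5:7
c7: CDB Mul1=56; issue MUL r5<-Mul1 | r0:Add1,r1:Mul2,r2:1,r3:8,r4:10,r5:Mul1
c8: CDB Add1=9; issue ADD r5<-Add1 | r0:9,r1:Mul2,r2:1,r3:8,r4:10,r5:Add1
c9: issue SUB r5<-Add2 | r0:9,r1:Mul2,r2:1,r3:8,r4:10,r5:Add2
c10: - | r0:9,r1:Mul2,r2:1,r3:8,r4:10,r5:Add2
c11: CDB Mul2=49 | r0:9,r1:49,r2:1,r3:8,r4:10,r5:Add2
c12: CDB Mul1=64 | r0:9,r1:49,r2:1,r3:8,r4:10,r5:Add2
c13: - | r0:9,r1:49,r2:1,r3:8,r4:10,r5:Add2
c14: - | r0:9,r1:49,r2:1,r3:8,r4:10,r5:Add2
c15: CDB Add1=72 | r0:9,r1:49,r2:1,r3:8,r4:10,r5:Add2
c16: - | r0:9,r1:49,r2:1,r3:8,r4:10,r5:Add2
c17: - | r0:9,r1:49,r2:1,r3:8,r4:10,r5:Add2
c18: CDB Add2=-62 | r0:9,r1:49,r2:1,r3:8,r4:10,r5:-62

STATUS = VALUE -62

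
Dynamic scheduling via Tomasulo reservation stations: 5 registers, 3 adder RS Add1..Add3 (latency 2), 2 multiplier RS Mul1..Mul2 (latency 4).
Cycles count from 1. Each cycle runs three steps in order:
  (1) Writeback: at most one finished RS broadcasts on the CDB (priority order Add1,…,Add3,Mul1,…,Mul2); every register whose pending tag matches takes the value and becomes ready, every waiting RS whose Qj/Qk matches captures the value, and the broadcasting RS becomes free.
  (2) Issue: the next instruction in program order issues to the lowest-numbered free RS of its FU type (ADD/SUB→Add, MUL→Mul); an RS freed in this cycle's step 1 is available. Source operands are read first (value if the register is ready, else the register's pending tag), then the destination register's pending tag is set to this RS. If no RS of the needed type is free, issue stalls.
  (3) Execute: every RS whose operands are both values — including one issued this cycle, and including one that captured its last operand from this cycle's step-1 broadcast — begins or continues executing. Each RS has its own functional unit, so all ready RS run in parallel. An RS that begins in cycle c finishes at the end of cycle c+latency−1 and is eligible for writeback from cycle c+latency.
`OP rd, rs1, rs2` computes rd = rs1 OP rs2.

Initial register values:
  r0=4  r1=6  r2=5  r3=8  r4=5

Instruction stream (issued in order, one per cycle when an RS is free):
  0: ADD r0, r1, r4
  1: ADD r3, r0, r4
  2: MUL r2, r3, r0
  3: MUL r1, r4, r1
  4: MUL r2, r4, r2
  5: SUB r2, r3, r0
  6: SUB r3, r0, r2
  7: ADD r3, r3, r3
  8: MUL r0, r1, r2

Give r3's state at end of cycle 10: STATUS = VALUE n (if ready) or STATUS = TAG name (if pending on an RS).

STATUS = TAG Add2

  c1: issue ADD r0<-Add1  regs: r0:Add1,r1:6,r2:5,r3:8,r4:5
  c2: issue ADD r3<-Add2  regs: r0:Add1,r1:6,r2:5,r3:Add2,r4:5
  c3: CDB Add1=11; issue MUL r2<-Mul1  regs: r0:11,r1:6,r2:Mul1,r3:Add2,r4:5
  c4: issue MUL r1<-Mul2  regs: r0:11,r1:Mul2,r2:Mul1,r3:Add2,r4:5
  c5: CDB Add2=16; stall  regs: r0:11,r1:Mul2,r2:Mul1,r3:16,r4:5
  c6: stall  regs: r0:11,r1:Mul2,r2:Mul1,r3:16,r4:5
  c7: stall  regs: r0:11,r1:Mul2,r2:Mul1,r3:16,r4:5
  c8: CDB Mul2=30; issue MUL r2<-Mul2  regs: r0:11,r1:30,r2:Mul2,r3:16,r4:5
  c9: CDB Mul1=176; issue SUB r2<-Add1  regs: r0:11,r1:30,r2:Add1,r3:16,r4:5
  c10: issue SUB r3<-Add2  regs: r0:11,r1:30,r2:Add1,r3:Add2,r4:5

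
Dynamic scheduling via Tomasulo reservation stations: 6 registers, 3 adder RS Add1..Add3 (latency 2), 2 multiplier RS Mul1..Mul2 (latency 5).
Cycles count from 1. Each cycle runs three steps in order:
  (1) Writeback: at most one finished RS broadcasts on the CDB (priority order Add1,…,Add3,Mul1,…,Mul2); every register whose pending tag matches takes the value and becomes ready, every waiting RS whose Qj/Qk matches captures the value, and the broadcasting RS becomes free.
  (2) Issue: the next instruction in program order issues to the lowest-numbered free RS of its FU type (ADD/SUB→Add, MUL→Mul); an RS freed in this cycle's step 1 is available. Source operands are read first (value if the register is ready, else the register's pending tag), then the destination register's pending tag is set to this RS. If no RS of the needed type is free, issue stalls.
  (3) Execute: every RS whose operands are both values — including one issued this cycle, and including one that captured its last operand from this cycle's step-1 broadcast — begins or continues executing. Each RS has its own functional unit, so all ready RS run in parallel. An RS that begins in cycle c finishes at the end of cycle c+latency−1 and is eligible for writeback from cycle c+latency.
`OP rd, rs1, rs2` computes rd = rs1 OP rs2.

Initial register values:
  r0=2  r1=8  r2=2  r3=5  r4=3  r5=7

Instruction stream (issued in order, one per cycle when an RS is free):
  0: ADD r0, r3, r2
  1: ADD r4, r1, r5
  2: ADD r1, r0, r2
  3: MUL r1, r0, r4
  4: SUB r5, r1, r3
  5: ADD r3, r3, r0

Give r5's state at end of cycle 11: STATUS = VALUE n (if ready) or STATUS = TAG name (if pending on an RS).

  c1: issue ADD r0<-Add1  regs: r0:Add1,r1:8,r2:2,r3:5,r4:3,r5:7
  c2: issue ADD r4<-Add2  regs: r0:Add1,r1:8,r2:2,r3:5,r4:Add2,r5:7
  c3: CDB Add1=7; issue ADD r1<-Add1  regs: r0:7,r1:Add1,r2:2,r3:5,r4:Add2,r5:7
  c4: CDB Add2=15; issue MUL r1<-Mul1  regs: r0:7,r1:Mul1,r2:2,r3:5,r4:15,r5:7
  c5: CDB Add1=9; issue SUB r5<-Add1  regs: r0:7,r1:Mul1,r2:2,r3:5,r4:15,r5:Add1
  c6: issue ADD r3<-Add2  regs: r0:7,r1:Mul1,r2:2,r3:Add2,r4:15,r5:Add1
  c7: -  regs: r0:7,r1:Mul1,r2:2,r3:Add2,r4:15,r5:Add1
  c8: CDB Add2=12  regs: r0:7,r1:Mul1,r2:2,r3:12,r4:15,r5:Add1
  c9: CDB Mul1=105  regs: r0:7,r1:105,r2:2,r3:12,r4:15,r5:Add1
  c10: -  regs: r0:7,r1:105,r2:2,r3:12,r4:15,r5:Add1
  c11: CDB Add1=100  regs: r0:7,r1:105,r2:2,r3:12,r4:15,r5:100

STATUS = VALUE 100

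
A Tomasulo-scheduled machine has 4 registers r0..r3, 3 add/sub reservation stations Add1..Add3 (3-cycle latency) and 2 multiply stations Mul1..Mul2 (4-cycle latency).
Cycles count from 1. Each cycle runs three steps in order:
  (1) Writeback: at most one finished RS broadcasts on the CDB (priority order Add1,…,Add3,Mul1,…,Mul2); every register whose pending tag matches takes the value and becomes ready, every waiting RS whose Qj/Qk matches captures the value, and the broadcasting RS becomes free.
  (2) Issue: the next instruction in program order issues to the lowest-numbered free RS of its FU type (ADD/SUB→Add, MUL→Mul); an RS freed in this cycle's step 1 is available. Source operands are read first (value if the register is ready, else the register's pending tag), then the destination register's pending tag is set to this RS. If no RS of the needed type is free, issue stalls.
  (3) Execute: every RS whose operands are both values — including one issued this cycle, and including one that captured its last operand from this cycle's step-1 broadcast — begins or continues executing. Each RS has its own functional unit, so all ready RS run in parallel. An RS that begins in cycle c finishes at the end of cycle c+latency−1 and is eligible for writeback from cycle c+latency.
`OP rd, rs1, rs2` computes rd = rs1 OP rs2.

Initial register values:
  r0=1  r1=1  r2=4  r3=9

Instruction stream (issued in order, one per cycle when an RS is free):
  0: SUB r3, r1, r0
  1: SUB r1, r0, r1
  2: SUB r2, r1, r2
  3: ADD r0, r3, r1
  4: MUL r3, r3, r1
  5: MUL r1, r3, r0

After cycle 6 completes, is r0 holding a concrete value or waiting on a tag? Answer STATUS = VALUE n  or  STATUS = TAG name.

STATUS = TAG Add1

  c1: issue SUB r3<-Add1  regs: r0:1,r1:1,r2:4,r3:Add1
  c2: issue SUB r1<-Add2  regs: r0:1,r1:Add2,r2:4,r3:Add1
  c3: issue SUB r2<-Add3  regs: r0:1,r1:Add2,r2:Add3,r3:Add1
  c4: CDB Add1=0; issue ADD r0<-Add1  regs: r0:Add1,r1:Add2,r2:Add3,r3:0
  c5: CDB Add2=0; issue MUL r3<-Mul1  regs: r0:Add1,r1:0,r2:Add3,r3:Mul1
  c6: issue MUL r1<-Mul2  regs: r0:Add1,r1:Mul2,r2:Add3,r3:Mul1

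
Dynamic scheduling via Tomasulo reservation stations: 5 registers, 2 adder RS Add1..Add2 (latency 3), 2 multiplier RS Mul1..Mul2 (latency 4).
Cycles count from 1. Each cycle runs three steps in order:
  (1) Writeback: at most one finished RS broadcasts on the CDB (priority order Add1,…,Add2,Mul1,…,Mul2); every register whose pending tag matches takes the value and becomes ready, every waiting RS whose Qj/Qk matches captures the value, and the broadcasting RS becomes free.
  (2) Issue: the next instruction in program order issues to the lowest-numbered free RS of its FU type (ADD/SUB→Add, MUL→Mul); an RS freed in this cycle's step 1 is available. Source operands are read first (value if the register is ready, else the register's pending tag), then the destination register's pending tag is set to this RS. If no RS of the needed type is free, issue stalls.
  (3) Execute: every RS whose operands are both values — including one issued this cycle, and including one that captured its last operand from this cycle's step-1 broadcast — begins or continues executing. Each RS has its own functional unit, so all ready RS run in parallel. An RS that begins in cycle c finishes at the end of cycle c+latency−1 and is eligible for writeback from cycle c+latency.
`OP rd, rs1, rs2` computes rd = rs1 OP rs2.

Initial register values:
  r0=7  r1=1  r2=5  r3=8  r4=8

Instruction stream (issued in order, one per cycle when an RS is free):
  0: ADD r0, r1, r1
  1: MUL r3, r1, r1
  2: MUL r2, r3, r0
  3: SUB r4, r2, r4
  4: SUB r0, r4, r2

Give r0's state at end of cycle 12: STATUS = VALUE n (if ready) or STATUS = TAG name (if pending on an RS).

STATUS = TAG Add2

c1: issue ADD r0<-Add1 | r0:Add1,r1:1,r2:5,r3:8,r4:8
c2: issue MUL r3<-Mul1 | r0:Add1,r1:1,r2:5,r3:Mul1,r4:8
c3: issue MUL r2<-Mul2 | r0:Add1,r1:1,r2:Mul2,r3:Mul1,r4:8
c4: CDB Add1=2; issue SUB r4<-Add1 | r0:2,r1:1,r2:Mul2,r3:Mul1,r4:Add1
c5: issue SUB r0<-Add2 | r0:Add2,r1:1,r2:Mul2,r3:Mul1,r4:Add1
c6: CDB Mul1=1 | r0:Add2,r1:1,r2:Mul2,r3:1,r4:Add1
c7: - | r0:Add2,r1:1,r2:Mul2,r3:1,r4:Add1
c8: - | r0:Add2,r1:1,r2:Mul2,r3:1,r4:Add1
c9: - | r0:Add2,r1:1,r2:Mul2,r3:1,r4:Add1
c10: CDB Mul2=2 | r0:Add2,r1:1,r2:2,r3:1,r4:Add1
c11: - | r0:Add2,r1:1,r2:2,r3:1,r4:Add1
c12: - | r0:Add2,r1:1,r2:2,r3:1,r4:Add1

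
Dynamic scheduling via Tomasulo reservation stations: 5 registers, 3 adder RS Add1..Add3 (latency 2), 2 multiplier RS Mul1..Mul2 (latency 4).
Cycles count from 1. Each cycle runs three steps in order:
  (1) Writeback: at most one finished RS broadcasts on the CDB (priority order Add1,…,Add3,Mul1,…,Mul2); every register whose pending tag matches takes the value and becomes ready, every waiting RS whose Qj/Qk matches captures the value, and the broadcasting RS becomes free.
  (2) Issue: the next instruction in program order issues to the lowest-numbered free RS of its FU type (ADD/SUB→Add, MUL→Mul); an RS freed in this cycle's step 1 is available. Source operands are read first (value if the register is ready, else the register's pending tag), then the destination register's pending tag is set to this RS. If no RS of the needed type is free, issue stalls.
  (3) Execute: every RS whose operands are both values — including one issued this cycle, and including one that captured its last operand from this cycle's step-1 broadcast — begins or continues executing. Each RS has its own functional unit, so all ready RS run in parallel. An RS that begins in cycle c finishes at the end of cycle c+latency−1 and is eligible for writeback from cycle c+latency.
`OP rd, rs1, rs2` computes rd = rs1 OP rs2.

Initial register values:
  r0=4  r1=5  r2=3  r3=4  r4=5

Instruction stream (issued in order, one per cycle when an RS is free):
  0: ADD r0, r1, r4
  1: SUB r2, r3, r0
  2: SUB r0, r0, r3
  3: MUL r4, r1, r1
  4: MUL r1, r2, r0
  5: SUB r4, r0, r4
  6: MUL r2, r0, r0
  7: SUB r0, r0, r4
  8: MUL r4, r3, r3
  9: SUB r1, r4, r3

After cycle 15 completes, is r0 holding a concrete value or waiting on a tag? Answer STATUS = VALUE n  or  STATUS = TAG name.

STATUS = VALUE 25

c1: issue ADD r0<-Add1 | r0:Add1,r1:5,r2:3,r3:4,r4:5
c2: issue SUB r2<-Add2 | r0:Add1,r1:5,r2:Add2,r3:4,r4:5
c3: CDB Add1=10; issue SUB r0<-Add1 | r0:Add1,r1:5,r2:Add2,r3:4,r4:5
c4: issue MUL r4<-Mul1 | r0:Add1,r1:5,r2:Add2,r3:4,r4:Mul1
c5: CDB Add1=6; issue MUL r1<-Mul2 | r0:6,r1:Mul2,r2:Add2,r3:4,r4:Mul1
c6: CDB Add2=-6; issue SUB r4<-Add1 | r0:6,r1:Mul2,r2:-6,r3:4,r4:Add1
c7: stall | r0:6,r1:Mul2,r2:-6,r3:4,r4:Add1
c8: CDB Mul1=25; issue MUL r2<-Mul1 | r0:6,r1:Mul2,r2:Mul1,r3:4,r4:Add1
c9: issue SUB r0<-Add2 | r0:Add2,r1:Mul2,r2:Mul1,r3:4,r4:Add1
c10: CDB Add1=-19; stall | r0:Add2,r1:Mul2,r2:Mul1,r3:4,r4:-19
c11: CDB Mul2=-36; issue MUL r4<-Mul2 | r0:Add2,r1:-36,r2:Mul1,r3:4,r4:Mul2
c12: CDB Add2=25; issue SUB r1<-Add1 | r0:25,r1:Add1,r2:Mul1,r3:4,r4:Mul2
c13: CDB Mul1=36 | r0:25,r1:Add1,r2:36,r3:4,r4:Mul2
c14: - | r0:25,r1:Add1,r2:36,r3:4,r4:Mul2
c15: CDB Mul2=16 | r0:25,r1:Add1,r2:36,r3:4,r4:16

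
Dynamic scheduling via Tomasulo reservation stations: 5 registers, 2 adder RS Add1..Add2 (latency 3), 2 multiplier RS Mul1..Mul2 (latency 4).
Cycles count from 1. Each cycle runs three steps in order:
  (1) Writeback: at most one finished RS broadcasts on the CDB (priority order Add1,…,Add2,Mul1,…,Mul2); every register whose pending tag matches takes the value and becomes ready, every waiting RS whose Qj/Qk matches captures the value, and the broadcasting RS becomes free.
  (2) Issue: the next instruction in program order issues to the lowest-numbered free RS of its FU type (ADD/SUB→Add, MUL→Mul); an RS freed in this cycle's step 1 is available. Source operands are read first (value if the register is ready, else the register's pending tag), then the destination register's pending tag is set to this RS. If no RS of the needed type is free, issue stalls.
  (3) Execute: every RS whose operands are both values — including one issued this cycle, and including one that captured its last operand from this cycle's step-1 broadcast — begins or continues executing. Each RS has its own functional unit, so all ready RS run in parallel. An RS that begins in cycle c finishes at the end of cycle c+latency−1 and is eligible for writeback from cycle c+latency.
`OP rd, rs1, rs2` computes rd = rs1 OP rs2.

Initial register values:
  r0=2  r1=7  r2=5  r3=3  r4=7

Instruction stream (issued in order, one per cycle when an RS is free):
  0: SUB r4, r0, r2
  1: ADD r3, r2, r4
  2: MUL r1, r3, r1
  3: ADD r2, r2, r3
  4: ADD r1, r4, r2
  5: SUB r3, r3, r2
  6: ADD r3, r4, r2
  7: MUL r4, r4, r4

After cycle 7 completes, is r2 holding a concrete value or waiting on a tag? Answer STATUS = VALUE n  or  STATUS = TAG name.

cycle 1: issue SUB r4<-Add1 // r0:2,r1:7,r2:5,r3:3,r4:Add1
cycle 2: issue ADD r3<-Add2 // r0:2,r1:7,r2:5,r3:Add2,r4:Add1
cycle 3: issue MUL r1<-Mul1 // r0:2,r1:Mul1,r2:5,r3:Add2,r4:Add1
cycle 4: CDB Add1=-3; issue ADD r2<-Add1 // r0:2,r1:Mul1,r2:Add1,r3:Add2,r4:-3
cycle 5: stall // r0:2,r1:Mul1,r2:Add1,r3:Add2,r4:-3
cycle 6: stall // r0:2,r1:Mul1,r2:Add1,r3:Add2,r4:-3
cycle 7: CDB Add2=2; issue ADD r1<-Add2 // r0:2,r1:Add2,r2:Add1,r3:2,r4:-3

STATUS = TAG Add1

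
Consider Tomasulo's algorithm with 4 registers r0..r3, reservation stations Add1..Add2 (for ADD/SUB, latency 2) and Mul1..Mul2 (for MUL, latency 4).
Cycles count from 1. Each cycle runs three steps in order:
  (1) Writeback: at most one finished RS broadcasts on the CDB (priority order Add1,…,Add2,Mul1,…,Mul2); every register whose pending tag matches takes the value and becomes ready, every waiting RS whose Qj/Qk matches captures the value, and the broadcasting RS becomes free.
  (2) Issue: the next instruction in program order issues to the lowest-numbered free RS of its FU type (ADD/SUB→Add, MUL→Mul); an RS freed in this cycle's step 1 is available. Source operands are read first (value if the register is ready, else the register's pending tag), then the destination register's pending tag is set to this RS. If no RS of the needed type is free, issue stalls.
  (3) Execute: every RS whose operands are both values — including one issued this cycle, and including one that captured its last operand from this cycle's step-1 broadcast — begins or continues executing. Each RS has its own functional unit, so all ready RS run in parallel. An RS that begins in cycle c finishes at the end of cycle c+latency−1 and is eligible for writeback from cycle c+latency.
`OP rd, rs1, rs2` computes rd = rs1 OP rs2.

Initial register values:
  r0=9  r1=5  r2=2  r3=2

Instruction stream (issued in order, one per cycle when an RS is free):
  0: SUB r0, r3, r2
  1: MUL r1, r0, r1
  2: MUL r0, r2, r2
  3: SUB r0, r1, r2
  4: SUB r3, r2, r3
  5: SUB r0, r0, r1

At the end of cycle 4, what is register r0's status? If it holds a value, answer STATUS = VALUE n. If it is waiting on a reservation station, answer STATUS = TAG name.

c1: issue SUB r0<-Add1 | r0:Add1,r1:5,r2:2,r3:2
c2: issue MUL r1<-Mul1 | r0:Add1,r1:Mul1,r2:2,r3:2
c3: CDB Add1=0; issue MUL r0<-Mul2 | r0:Mul2,r1:Mul1,r2:2,r3:2
c4: issue SUB r0<-Add1 | r0:Add1,r1:Mul1,r2:2,r3:2

STATUS = TAG Add1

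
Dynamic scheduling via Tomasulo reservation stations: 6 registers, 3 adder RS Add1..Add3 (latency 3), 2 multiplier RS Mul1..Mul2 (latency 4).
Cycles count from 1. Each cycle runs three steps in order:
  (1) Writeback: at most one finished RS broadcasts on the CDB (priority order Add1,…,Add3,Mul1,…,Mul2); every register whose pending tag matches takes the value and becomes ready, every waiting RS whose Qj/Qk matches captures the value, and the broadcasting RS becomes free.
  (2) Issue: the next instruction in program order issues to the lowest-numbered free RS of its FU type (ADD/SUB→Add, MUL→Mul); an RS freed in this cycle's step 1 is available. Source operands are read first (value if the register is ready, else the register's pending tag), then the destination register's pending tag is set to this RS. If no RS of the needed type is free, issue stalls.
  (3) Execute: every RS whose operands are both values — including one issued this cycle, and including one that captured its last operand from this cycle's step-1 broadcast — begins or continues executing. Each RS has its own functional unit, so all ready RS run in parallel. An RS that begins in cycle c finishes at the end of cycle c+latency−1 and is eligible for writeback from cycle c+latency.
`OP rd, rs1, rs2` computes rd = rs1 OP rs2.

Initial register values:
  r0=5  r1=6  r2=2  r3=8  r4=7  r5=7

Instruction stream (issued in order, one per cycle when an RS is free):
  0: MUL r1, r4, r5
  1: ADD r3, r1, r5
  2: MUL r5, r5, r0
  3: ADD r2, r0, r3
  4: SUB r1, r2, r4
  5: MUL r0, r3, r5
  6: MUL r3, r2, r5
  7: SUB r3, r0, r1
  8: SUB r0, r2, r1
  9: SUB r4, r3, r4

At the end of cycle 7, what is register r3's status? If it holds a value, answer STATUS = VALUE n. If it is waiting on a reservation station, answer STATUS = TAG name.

  c1: issue MUL r1<-Mul1  regs: r0:5,r1:Mul1,r2:2,r3:8,r4:7,r5:7
  c2: issue ADD r3<-Add1  regs: r0:5,r1:Mul1,r2:2,r3:Add1,r4:7,r5:7
  c3: issue MUL r5<-Mul2  regs: r0:5,r1:Mul1,r2:2,r3:Add1,r4:7,r5:Mul2
  c4: issue ADD r2<-Add2  regs: r0:5,r1:Mul1,r2:Add2,r3:Add1,r4:7,r5:Mul2
  c5: CDB Mul1=49; issue SUB r1<-Add3  regs: r0:5,r1:Add3,r2:Add2,r3:Add1,r4:7,r5:Mul2
  c6: issue MUL r0<-Mul1  regs: r0:Mul1,r1:Add3,r2:Add2,r3:Add1,r4:7,r5:Mul2
  c7: CDB Mul2=35; issue MUL r3<-Mul2  regs: r0:Mul1,r1:Add3,r2:Add2,r3:Mul2,r4:7,r5:35

STATUS = TAG Mul2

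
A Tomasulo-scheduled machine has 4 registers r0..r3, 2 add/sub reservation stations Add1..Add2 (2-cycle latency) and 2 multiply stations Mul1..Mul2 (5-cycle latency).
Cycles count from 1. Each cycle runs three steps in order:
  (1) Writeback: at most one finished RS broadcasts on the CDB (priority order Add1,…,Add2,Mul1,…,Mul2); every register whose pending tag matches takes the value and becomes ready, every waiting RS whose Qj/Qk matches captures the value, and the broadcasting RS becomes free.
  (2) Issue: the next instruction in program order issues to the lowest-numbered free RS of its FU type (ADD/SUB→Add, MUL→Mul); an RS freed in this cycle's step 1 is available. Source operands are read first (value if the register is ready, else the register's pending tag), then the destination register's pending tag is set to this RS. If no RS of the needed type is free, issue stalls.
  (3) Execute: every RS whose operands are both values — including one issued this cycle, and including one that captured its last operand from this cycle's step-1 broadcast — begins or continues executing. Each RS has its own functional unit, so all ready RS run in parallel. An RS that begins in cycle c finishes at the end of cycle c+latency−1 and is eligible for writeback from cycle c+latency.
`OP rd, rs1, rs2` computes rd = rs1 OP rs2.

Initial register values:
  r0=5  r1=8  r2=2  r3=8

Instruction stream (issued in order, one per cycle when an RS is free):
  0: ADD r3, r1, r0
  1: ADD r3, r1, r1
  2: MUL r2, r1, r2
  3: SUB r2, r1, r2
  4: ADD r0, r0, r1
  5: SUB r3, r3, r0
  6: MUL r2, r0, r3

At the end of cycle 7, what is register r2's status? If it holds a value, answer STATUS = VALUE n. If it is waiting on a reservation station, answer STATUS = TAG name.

STATUS = TAG Add1

  c1: issue ADD r3<-Add1  regs: r0:5,r1:8,r2:2,r3:Add1
  c2: issue ADD r3<-Add2  regs: r0:5,r1:8,r2:2,r3:Add2
  c3: CDB Add1=13; issue MUL r2<-Mul1  regs: r0:5,r1:8,r2:Mul1,r3:Add2
  c4: CDB Add2=16; issue SUB r2<-Add1  regs: r0:5,r1:8,r2:Add1,r3:16
  c5: issue ADD r0<-Add2  regs: r0:Add2,r1:8,r2:Add1,r3:16
  c6: stall  regs: r0:Add2,r1:8,r2:Add1,r3:16
  c7: CDB Add2=13; issue SUB r3<-Add2  regs: r0:13,r1:8,r2:Add1,r3:Add2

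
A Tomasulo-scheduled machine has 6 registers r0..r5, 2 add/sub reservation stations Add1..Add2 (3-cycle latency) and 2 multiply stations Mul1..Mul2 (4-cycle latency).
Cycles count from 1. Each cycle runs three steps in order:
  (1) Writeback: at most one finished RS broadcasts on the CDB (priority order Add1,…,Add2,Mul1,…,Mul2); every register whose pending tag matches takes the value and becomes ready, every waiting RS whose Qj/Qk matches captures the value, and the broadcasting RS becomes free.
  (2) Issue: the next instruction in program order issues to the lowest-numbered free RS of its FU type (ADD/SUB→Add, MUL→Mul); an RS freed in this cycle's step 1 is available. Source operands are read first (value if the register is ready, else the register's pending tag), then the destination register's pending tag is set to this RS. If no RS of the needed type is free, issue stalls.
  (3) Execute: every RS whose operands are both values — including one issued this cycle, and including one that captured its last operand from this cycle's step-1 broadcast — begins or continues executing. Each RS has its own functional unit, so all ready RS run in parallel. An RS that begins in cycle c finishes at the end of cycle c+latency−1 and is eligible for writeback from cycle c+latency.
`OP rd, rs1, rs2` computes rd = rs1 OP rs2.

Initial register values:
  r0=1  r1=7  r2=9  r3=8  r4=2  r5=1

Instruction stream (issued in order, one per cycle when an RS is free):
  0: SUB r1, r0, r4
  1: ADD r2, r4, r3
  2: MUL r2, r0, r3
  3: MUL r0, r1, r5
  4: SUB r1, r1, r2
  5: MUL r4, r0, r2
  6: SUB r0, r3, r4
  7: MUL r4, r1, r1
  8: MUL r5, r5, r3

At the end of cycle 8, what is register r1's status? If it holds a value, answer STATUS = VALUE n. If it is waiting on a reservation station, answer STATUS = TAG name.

  c1: issue SUB r1<-Add1  regs: r0:1,r1:Add1,r2:9,r3:8,r4:2,r5:1
  c2: issue ADD r2<-Add2  regs: r0:1,r1:Add1,r2:Add2,r3:8,r4:2,r5:1
  c3: issue MUL r2<-Mul1  regs: r0:1,r1:Add1,r2:Mul1,r3:8,r4:2,r5:1
  c4: CDB Add1=-1; issue MUL r0<-Mul2  regs: r0:Mul2,r1:-1,r2:Mul1,r3:8,r4:2,r5:1
  c5: CDB Add2=10; issue SUB r1<-Add1  regs: r0:Mul2,r1:Add1,r2:Mul1,r3:8,r4:2,r5:1
  c6: stall  regs: r0:Mul2,r1:Add1,r2:Mul1,r3:8,r4:2,r5:1
  c7: CDB Mul1=8; issue MUL r4<-Mul1  regs: r0:Mul2,r1:Add1,r2:8,r3:8,r4:Mul1,r5:1
  c8: CDB Mul2=-1; issue SUB r0<-Add2  regs: r0:Add2,r1:Add1,r2:8,r3:8,r4:Mul1,r5:1

STATUS = TAG Add1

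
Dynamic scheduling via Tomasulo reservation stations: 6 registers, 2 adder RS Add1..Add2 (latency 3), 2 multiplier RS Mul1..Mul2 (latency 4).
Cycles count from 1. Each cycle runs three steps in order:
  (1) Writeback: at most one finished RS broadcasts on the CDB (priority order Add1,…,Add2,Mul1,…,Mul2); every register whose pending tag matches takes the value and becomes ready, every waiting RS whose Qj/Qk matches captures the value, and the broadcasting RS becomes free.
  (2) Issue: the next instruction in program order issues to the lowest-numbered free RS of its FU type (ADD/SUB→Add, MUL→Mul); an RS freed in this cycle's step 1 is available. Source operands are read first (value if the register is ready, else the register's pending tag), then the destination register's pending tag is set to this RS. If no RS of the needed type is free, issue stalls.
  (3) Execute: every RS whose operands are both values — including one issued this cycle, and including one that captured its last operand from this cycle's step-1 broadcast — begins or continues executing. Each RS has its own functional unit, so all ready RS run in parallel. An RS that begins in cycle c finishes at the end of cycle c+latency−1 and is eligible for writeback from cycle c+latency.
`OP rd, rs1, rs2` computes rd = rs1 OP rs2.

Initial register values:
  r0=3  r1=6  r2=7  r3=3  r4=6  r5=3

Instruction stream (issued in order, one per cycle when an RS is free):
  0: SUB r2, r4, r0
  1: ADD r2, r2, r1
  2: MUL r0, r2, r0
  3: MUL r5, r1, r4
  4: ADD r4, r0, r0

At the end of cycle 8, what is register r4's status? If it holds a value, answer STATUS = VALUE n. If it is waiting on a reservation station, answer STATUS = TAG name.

  c1: issue SUB r2<-Add1  regs: r0:3,r1:6,r2:Add1,r3:3,r4:6,r5:3
  c2: issue ADD r2<-Add2  regs: r0:3,r1:6,r2:Add2,r3:3,r4:6,r5:3
  c3: issue MUL r0<-Mul1  regs: r0:Mul1,r1:6,r2:Add2,r3:3,r4:6,r5:3
  c4: CDB Add1=3; issue MUL r5<-Mul2  regs: r0:Mul1,r1:6,r2:Add2,r3:3,r4:6,r5:Mul2
  c5: issue ADD r4<-Add1  regs: r0:Mul1,r1:6,r2:Add2,r3:3,r4:Add1,r5:Mul2
  c6: -  regs: r0:Mul1,r1:6,r2:Add2,r3:3,r4:Add1,r5:Mul2
  c7: CDB Add2=9  regs: r0:Mul1,r1:6,r2:9,r3:3,r4:Add1,r5:Mul2
  c8: CDB Mul2=36  regs: r0:Mul1,r1:6,r2:9,r3:3,r4:Add1,r5:36

STATUS = TAG Add1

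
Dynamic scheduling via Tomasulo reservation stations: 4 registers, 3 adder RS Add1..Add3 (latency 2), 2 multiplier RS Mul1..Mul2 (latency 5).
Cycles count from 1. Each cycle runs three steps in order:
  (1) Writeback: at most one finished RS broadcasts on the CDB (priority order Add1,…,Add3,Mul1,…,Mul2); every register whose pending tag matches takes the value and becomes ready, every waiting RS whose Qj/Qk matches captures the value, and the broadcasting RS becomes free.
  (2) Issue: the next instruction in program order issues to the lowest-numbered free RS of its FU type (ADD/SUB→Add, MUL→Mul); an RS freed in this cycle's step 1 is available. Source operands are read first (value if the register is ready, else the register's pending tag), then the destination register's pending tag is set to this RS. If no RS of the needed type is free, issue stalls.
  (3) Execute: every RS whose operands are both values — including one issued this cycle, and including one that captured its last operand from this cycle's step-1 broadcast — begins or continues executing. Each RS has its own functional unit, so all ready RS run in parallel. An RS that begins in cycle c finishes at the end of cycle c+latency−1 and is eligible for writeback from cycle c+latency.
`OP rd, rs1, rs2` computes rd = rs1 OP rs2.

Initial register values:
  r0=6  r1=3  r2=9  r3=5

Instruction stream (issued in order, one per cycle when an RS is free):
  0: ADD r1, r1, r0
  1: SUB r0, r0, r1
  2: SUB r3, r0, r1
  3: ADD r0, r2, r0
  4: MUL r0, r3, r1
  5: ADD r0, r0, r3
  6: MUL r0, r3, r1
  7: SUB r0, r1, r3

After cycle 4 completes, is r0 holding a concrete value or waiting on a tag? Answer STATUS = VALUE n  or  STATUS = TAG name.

STATUS = TAG Add3

c1: issue ADD r1<-Add1 | r0:6,r1:Add1,r2:9,r3:5
c2: issue SUB r0<-Add2 | r0:Add2,r1:Add1,r2:9,r3:5
c3: CDB Add1=9; issue SUB r3<-Add1 | r0:Add2,r1:9,r2:9,r3:Add1
c4: issue ADD r0<-Add3 | r0:Add3,r1:9,r2:9,r3:Add1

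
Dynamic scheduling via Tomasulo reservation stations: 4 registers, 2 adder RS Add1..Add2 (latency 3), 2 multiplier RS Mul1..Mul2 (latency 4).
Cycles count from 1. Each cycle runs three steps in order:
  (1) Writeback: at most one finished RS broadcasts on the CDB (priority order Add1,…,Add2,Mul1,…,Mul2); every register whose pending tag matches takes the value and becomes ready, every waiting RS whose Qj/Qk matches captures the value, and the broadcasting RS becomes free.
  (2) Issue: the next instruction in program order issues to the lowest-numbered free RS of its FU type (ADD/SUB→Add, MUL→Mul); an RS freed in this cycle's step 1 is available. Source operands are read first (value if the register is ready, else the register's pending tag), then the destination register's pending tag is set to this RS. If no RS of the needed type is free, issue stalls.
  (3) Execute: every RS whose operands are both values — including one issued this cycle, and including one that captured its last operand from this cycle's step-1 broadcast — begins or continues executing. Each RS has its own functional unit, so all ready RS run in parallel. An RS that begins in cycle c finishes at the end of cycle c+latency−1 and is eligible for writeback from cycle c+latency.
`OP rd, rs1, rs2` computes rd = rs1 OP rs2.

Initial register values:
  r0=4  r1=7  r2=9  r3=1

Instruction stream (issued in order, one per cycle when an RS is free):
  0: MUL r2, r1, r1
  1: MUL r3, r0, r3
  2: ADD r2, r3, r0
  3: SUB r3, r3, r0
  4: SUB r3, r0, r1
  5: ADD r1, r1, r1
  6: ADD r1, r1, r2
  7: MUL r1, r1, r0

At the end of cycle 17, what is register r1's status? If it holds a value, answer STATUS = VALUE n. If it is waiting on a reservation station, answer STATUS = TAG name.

cycle 1: issue MUL r2<-Mul1 // r0:4,r1:7,r2:Mul1,r3:1
cycle 2: issue MUL r3<-Mul2 // r0:4,r1:7,r2:Mul1,r3:Mul2
cycle 3: issue ADD r2<-Add1 // r0:4,r1:7,r2:Add1,r3:Mul2
cycle 4: issue SUB r3<-Add2 // r0:4,r1:7,r2:Add1,r3:Add2
cycle 5: CDB Mul1=49; stall // r0:4,r1:7,r2:Add1,r3:Add2
cycle 6: CDB Mul2=4; stall // r0:4,r1:7,r2:Add1,r3:Add2
cycle 7: stall // r0:4,r1:7,r2:Add1,r3:Add2
cycle 8: stall // r0:4,r1:7,r2:Add1,r3:Add2
cycle 9: CDB Add1=8; issue SUB r3<-Add1 // r0:4,r1:7,r2:8,r3:Add1
cycle 10: CDB Add2=0; issue ADD r1<-Add2 // r0:4,r1:Add2,r2:8,r3:Add1
cycle 11: stall // r0:4,r1:Add2,r2:8,r3:Add1
cycle 12: CDB Add1=-3; issue ADD r1<-Add1 // r0:4,r1:Add1,r2:8,r3:-3
cycle 13: CDB Add2=14; issue MUL r1<-Mul1 // r0:4,r1:Mul1,r2:8,r3:-3
cycle 14: - // r0:4,r1:Mul1,r2:8,r3:-3
cycle 15: - // r0:4,r1:Mul1,r2:8,r3:-3
cycle 16: CDB Add1=22 // r0:4,r1:Mul1,r2:8,r3:-3
cycle 17: - // r0:4,r1:Mul1,r2:8,r3:-3

STATUS = TAG Mul1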